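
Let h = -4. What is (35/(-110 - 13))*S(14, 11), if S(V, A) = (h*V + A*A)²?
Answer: -147875/123 ≈ -1202.2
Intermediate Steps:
S(V, A) = (A² - 4*V)² (S(V, A) = (-4*V + A*A)² = (-4*V + A²)² = (A² - 4*V)²)
(35/(-110 - 13))*S(14, 11) = (35/(-110 - 13))*(11² - 4*14)² = (35/(-123))*(121 - 56)² = (35*(-1/123))*65² = -35/123*4225 = -147875/123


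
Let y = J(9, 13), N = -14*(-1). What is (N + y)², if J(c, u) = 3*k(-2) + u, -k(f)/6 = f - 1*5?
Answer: 23409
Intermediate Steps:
N = 14
k(f) = 30 - 6*f (k(f) = -6*(f - 1*5) = -6*(f - 5) = -6*(-5 + f) = 30 - 6*f)
J(c, u) = 126 + u (J(c, u) = 3*(30 - 6*(-2)) + u = 3*(30 + 12) + u = 3*42 + u = 126 + u)
y = 139 (y = 126 + 13 = 139)
(N + y)² = (14 + 139)² = 153² = 23409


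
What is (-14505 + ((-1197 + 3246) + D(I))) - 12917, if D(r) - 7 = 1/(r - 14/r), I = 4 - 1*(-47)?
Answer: -65621791/2587 ≈ -25366.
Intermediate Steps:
I = 51 (I = 4 + 47 = 51)
D(r) = 7 + 1/(r - 14/r)
(-14505 + ((-1197 + 3246) + D(I))) - 12917 = (-14505 + ((-1197 + 3246) + (-98 + 51 + 7*51**2)/(-14 + 51**2))) - 12917 = (-14505 + (2049 + (-98 + 51 + 7*2601)/(-14 + 2601))) - 12917 = (-14505 + (2049 + (-98 + 51 + 18207)/2587)) - 12917 = (-14505 + (2049 + (1/2587)*18160)) - 12917 = (-14505 + (2049 + 18160/2587)) - 12917 = (-14505 + 5318923/2587) - 12917 = -32205512/2587 - 12917 = -65621791/2587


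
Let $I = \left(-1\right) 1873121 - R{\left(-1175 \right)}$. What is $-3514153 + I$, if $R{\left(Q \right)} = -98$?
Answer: $-5387176$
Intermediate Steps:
$I = -1873023$ ($I = \left(-1\right) 1873121 - -98 = -1873121 + 98 = -1873023$)
$-3514153 + I = -3514153 - 1873023 = -5387176$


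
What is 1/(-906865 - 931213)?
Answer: -1/1838078 ≈ -5.4405e-7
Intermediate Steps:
1/(-906865 - 931213) = 1/(-1838078) = -1/1838078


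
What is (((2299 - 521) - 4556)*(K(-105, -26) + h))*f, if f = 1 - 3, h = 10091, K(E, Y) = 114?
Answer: 56698980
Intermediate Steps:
f = -2
(((2299 - 521) - 4556)*(K(-105, -26) + h))*f = (((2299 - 521) - 4556)*(114 + 10091))*(-2) = ((1778 - 4556)*10205)*(-2) = -2778*10205*(-2) = -28349490*(-2) = 56698980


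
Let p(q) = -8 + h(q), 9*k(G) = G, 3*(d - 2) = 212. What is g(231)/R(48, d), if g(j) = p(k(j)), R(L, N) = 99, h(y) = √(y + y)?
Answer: -8/99 + √462/297 ≈ -0.0084371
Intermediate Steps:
h(y) = √2*√y (h(y) = √(2*y) = √2*√y)
d = 218/3 (d = 2 + (⅓)*212 = 2 + 212/3 = 218/3 ≈ 72.667)
k(G) = G/9
p(q) = -8 + √2*√q
g(j) = -8 + √2*√j/3 (g(j) = -8 + √2*√(j/9) = -8 + √2*(√j/3) = -8 + √2*√j/3)
g(231)/R(48, d) = (-8 + √2*√231/3)/99 = (-8 + √462/3)*(1/99) = -8/99 + √462/297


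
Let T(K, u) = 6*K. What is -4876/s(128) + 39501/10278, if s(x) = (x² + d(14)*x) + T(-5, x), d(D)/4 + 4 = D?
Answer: 44340497/12261654 ≈ 3.6162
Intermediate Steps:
d(D) = -16 + 4*D
s(x) = -30 + x² + 40*x (s(x) = (x² + (-16 + 4*14)*x) + 6*(-5) = (x² + (-16 + 56)*x) - 30 = (x² + 40*x) - 30 = -30 + x² + 40*x)
-4876/s(128) + 39501/10278 = -4876/(-30 + 128² + 40*128) + 39501/10278 = -4876/(-30 + 16384 + 5120) + 39501*(1/10278) = -4876/21474 + 4389/1142 = -4876*1/21474 + 4389/1142 = -2438/10737 + 4389/1142 = 44340497/12261654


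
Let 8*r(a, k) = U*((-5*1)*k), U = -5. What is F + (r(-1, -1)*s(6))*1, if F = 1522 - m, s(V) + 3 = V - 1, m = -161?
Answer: 6707/4 ≈ 1676.8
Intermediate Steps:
s(V) = -4 + V (s(V) = -3 + (V - 1) = -3 + (-1 + V) = -4 + V)
F = 1683 (F = 1522 - 1*(-161) = 1522 + 161 = 1683)
r(a, k) = 25*k/8 (r(a, k) = (-5*(-5*1)*k)/8 = (-(-25)*k)/8 = (25*k)/8 = 25*k/8)
F + (r(-1, -1)*s(6))*1 = 1683 + (((25/8)*(-1))*(-4 + 6))*1 = 1683 - 25/8*2*1 = 1683 - 25/4*1 = 1683 - 25/4 = 6707/4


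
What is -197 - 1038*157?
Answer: -163163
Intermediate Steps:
-197 - 1038*157 = -197 - 173*942 = -197 - 162966 = -163163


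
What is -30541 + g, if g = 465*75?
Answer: 4334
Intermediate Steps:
g = 34875
-30541 + g = -30541 + 34875 = 4334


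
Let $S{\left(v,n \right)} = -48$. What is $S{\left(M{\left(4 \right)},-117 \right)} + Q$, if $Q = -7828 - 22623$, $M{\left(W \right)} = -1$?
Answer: $-30499$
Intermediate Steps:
$Q = -30451$ ($Q = -7828 - 22623 = -30451$)
$S{\left(M{\left(4 \right)},-117 \right)} + Q = -48 - 30451 = -30499$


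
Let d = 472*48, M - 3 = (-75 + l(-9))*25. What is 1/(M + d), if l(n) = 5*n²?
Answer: 1/30909 ≈ 3.2353e-5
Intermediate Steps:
M = 8253 (M = 3 + (-75 + 5*(-9)²)*25 = 3 + (-75 + 5*81)*25 = 3 + (-75 + 405)*25 = 3 + 330*25 = 3 + 8250 = 8253)
d = 22656
1/(M + d) = 1/(8253 + 22656) = 1/30909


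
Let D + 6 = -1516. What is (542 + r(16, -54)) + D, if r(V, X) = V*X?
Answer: -1844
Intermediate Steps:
D = -1522 (D = -6 - 1516 = -1522)
(542 + r(16, -54)) + D = (542 + 16*(-54)) - 1522 = (542 - 864) - 1522 = -322 - 1522 = -1844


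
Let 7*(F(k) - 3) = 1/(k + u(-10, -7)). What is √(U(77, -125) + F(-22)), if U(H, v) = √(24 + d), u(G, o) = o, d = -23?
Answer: √164633/203 ≈ 1.9988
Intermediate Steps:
F(k) = 3 + 1/(7*(-7 + k)) (F(k) = 3 + 1/(7*(k - 7)) = 3 + 1/(7*(-7 + k)))
U(H, v) = 1 (U(H, v) = √(24 - 23) = √1 = 1)
√(U(77, -125) + F(-22)) = √(1 + (-146 + 21*(-22))/(7*(-7 - 22))) = √(1 + (⅐)*(-146 - 462)/(-29)) = √(1 + (⅐)*(-1/29)*(-608)) = √(1 + 608/203) = √(811/203) = √164633/203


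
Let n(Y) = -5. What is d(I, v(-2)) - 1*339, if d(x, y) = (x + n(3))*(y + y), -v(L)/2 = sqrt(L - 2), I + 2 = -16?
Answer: -339 + 184*I ≈ -339.0 + 184.0*I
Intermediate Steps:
I = -18 (I = -2 - 16 = -18)
v(L) = -2*sqrt(-2 + L) (v(L) = -2*sqrt(L - 2) = -2*sqrt(-2 + L))
d(x, y) = 2*y*(-5 + x) (d(x, y) = (x - 5)*(y + y) = (-5 + x)*(2*y) = 2*y*(-5 + x))
d(I, v(-2)) - 1*339 = 2*(-2*sqrt(-2 - 2))*(-5 - 18) - 1*339 = 2*(-4*I)*(-23) - 339 = 184*I - 339 = -339 + 184*I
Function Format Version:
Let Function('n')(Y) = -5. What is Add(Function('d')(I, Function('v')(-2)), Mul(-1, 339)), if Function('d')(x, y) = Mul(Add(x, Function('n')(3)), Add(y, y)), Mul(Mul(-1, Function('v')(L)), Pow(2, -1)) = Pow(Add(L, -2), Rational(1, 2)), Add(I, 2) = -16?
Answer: Add(-339, Mul(184, I)) ≈ Add(-339.00, Mul(184.00, I))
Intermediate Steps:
I = -18 (I = Add(-2, -16) = -18)
Function('v')(L) = Mul(-2, Pow(Add(-2, L), Rational(1, 2))) (Function('v')(L) = Mul(-2, Pow(Add(L, -2), Rational(1, 2))) = Mul(-2, Pow(Add(-2, L), Rational(1, 2))))
Function('d')(x, y) = Mul(2, y, Add(-5, x)) (Function('d')(x, y) = Mul(Add(x, -5), Add(y, y)) = Mul(Add(-5, x), Mul(2, y)) = Mul(2, y, Add(-5, x)))
Add(Function('d')(I, Function('v')(-2)), Mul(-1, 339)) = Add(Mul(2, Mul(-2, Pow(Add(-2, -2), Rational(1, 2))), Add(-5, -18)), Mul(-1, 339)) = Add(Mul(2, Mul(-2, Pow(-4, Rational(1, 2))), -23), -339) = Add(Mul(2, Mul(-2, Mul(2, I)), -23), -339) = Add(Mul(2, Mul(-4, I), -23), -339) = Add(Mul(184, I), -339) = Add(-339, Mul(184, I))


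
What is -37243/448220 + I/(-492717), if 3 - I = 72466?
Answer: 14129106629/220845613740 ≈ 0.063977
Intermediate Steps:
I = -72463 (I = 3 - 1*72466 = 3 - 72466 = -72463)
-37243/448220 + I/(-492717) = -37243/448220 - 72463/(-492717) = -37243*1/448220 - 72463*(-1/492717) = -37243/448220 + 72463/492717 = 14129106629/220845613740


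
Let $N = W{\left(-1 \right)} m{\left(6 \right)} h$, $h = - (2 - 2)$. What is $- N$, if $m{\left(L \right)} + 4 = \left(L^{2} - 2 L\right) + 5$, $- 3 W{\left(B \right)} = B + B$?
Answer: $0$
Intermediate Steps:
$W{\left(B \right)} = - \frac{2 B}{3}$ ($W{\left(B \right)} = - \frac{B + B}{3} = - \frac{2 B}{3}$)
$h = 0$ ($h = \left(-1\right) 0 = 0$)
$m{\left(L \right)} = 1 + L^{2} - 2 L$ ($m{\left(L \right)} = -4 + \left(\left(L^{2} - 2 L\right) + 5\right) = -4 + \left(5 + L^{2} - 2 L\right) = 1 + L^{2} - 2 L$)
$N = 0$ ($N = \left(- \frac{2}{3}\right) \left(-1\right) \left(1 + 6^{2} - 12\right) 0 = \frac{2 \left(1 + 36 - 12\right)}{3} \cdot 0 = \frac{2}{3} \cdot 25 \cdot 0 = \frac{50}{3} \cdot 0 = 0$)
$- N = \left(-1\right) 0 = 0$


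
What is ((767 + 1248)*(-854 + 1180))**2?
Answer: 431504472100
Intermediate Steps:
((767 + 1248)*(-854 + 1180))**2 = (2015*326)**2 = 656890**2 = 431504472100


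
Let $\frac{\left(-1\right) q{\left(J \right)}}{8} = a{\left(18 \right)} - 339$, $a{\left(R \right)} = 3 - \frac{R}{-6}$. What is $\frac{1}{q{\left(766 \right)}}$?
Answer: $\frac{1}{2664} \approx 0.00037538$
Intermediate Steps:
$a{\left(R \right)} = 3 + \frac{R}{6}$ ($a{\left(R \right)} = 3 - R \left(- \frac{1}{6}\right) = 3 - - \frac{R}{6} = 3 + \frac{R}{6}$)
$q{\left(J \right)} = 2664$ ($q{\left(J \right)} = - 8 \left(\left(3 + \frac{1}{6} \cdot 18\right) - 339\right) = - 8 \left(\left(3 + 3\right) - 339\right) = - 8 \left(6 - 339\right) = \left(-8\right) \left(-333\right) = 2664$)
$\frac{1}{q{\left(766 \right)}} = \frac{1}{2664}$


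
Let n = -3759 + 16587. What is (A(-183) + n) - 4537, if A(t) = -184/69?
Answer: 24865/3 ≈ 8288.3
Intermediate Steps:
A(t) = -8/3 (A(t) = -184*1/69 = -8/3)
n = 12828
(A(-183) + n) - 4537 = (-8/3 + 12828) - 4537 = 38476/3 - 4537 = 24865/3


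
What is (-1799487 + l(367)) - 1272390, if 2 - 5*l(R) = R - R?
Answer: -15359383/5 ≈ -3.0719e+6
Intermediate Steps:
l(R) = ⅖ (l(R) = ⅖ - (R - R)/5 = ⅖ - ⅕*0 = ⅖ + 0 = ⅖)
(-1799487 + l(367)) - 1272390 = (-1799487 + ⅖) - 1272390 = -8997433/5 - 1272390 = -15359383/5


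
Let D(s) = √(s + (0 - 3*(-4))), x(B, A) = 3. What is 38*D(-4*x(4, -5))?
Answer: 0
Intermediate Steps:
D(s) = √(12 + s) (D(s) = √(s + (0 + 12)) = √(s + 12) = √(12 + s))
38*D(-4*x(4, -5)) = 38*√(12 - 4*3) = 38*√(12 - 12) = 38*√0 = 38*0 = 0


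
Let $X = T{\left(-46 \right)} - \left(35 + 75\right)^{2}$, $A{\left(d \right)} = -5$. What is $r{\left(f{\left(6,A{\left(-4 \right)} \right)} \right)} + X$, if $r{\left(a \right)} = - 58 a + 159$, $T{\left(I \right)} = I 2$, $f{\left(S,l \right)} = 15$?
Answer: $-12903$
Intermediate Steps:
$T{\left(I \right)} = 2 I$
$r{\left(a \right)} = 159 - 58 a$
$X = -12192$ ($X = 2 \left(-46\right) - \left(35 + 75\right)^{2} = -92 - 110^{2} = -92 - 12100 = -12192$)
$r{\left(f{\left(6,A{\left(-4 \right)} \right)} \right)} + X = \left(159 - 870\right) - 12192 = -711 - 12192 = -12903$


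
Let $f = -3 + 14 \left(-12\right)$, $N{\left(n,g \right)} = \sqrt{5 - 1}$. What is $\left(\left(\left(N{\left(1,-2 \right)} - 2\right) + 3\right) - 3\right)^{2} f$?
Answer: $0$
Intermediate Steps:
$N{\left(n,g \right)} = 2$ ($N{\left(n,g \right)} = \sqrt{4} = 2$)
$f = -171$ ($f = -3 - 168 = -171$)
$\left(\left(\left(N{\left(1,-2 \right)} - 2\right) + 3\right) - 3\right)^{2} f = \left(\left(\left(2 - 2\right) + 3\right) - 3\right)^{2} \left(-171\right) = \left(\left(0 + 3\right) - 3\right)^{2} \left(-171\right) = \left(3 - 3\right)^{2} \left(-171\right) = 0^{2} \left(-171\right) = 0 \left(-171\right) = 0$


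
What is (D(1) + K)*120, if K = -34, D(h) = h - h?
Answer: -4080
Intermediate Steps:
D(h) = 0
(D(1) + K)*120 = (0 - 34)*120 = -34*120 = -4080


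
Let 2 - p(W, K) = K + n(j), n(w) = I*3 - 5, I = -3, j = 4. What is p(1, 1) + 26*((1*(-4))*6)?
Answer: -609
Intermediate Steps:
n(w) = -14 (n(w) = -3*3 - 5 = -9 - 5 = -14)
p(W, K) = 16 - K (p(W, K) = 2 - (K - 14) = 2 - (-14 + K) = 2 + (14 - K) = 16 - K)
p(1, 1) + 26*((1*(-4))*6) = (16 - 1*1) + 26*((1*(-4))*6) = (16 - 1) + 26*(-4*6) = 15 + 26*(-24) = 15 - 624 = -609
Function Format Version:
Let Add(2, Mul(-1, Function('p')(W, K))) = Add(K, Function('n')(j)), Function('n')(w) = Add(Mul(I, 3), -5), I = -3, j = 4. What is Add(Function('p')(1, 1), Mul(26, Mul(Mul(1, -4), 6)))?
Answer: -609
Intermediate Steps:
Function('n')(w) = -14 (Function('n')(w) = Add(Mul(-3, 3), -5) = Add(-9, -5) = -14)
Function('p')(W, K) = Add(16, Mul(-1, K)) (Function('p')(W, K) = Add(2, Mul(-1, Add(K, -14))) = Add(2, Mul(-1, Add(-14, K))) = Add(2, Add(14, Mul(-1, K))) = Add(16, Mul(-1, K)))
Add(Function('p')(1, 1), Mul(26, Mul(Mul(1, -4), 6))) = Add(Add(16, Mul(-1, 1)), Mul(26, Mul(Mul(1, -4), 6))) = Add(Add(16, -1), Mul(26, Mul(-4, 6))) = Add(15, Mul(26, -24)) = Add(15, -624) = -609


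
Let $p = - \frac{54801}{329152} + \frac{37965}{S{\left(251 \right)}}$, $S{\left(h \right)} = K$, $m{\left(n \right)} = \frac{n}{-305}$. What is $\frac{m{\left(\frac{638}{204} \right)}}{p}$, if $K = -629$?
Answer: $\frac{52499744}{309881455155} \approx 0.00016942$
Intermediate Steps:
$m{\left(n \right)} = - \frac{n}{305}$ ($m{\left(n \right)} = n \left(- \frac{1}{305}\right) = - \frac{n}{305}$)
$S{\left(h \right)} = -629$
$p = - \frac{338668257}{5595584}$ ($p = - \frac{54801}{329152} + \frac{37965}{-629} = \left(-54801\right) \frac{1}{329152} + 37965 \left(- \frac{1}{629}\right) = - \frac{54801}{329152} - \frac{37965}{629} = - \frac{338668257}{5595584} \approx -60.524$)
$\frac{m{\left(\frac{638}{204} \right)}}{p} = \frac{\left(- \frac{1}{305}\right) \frac{638}{204}}{- \frac{338668257}{5595584}} = - \frac{638 \cdot \frac{1}{204}}{305} \left(- \frac{5595584}{338668257}\right) = \left(- \frac{1}{305}\right) \frac{319}{102} \left(- \frac{5595584}{338668257}\right) = \left(- \frac{319}{31110}\right) \left(- \frac{5595584}{338668257}\right) = \frac{52499744}{309881455155}$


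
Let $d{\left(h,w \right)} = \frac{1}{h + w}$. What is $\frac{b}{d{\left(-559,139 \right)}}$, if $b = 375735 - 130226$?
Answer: $-103113780$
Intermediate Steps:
$b = 245509$
$\frac{b}{d{\left(-559,139 \right)}} = \frac{245509}{\frac{1}{-559 + 139}} = \frac{245509}{\frac{1}{-420}} = \frac{245509}{- \frac{1}{420}} = 245509 \left(-420\right) = -103113780$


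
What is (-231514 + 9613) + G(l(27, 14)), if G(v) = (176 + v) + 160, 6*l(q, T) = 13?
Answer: -1329377/6 ≈ -2.2156e+5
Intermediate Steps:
l(q, T) = 13/6 (l(q, T) = (⅙)*13 = 13/6)
G(v) = 336 + v
(-231514 + 9613) + G(l(27, 14)) = (-231514 + 9613) + (336 + 13/6) = -221901 + 2029/6 = -1329377/6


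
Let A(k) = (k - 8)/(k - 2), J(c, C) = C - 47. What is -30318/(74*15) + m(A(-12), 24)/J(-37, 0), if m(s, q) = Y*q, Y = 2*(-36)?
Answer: 82189/8695 ≈ 9.4524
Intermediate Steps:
Y = -72
J(c, C) = -47 + C
A(k) = (-8 + k)/(-2 + k)
m(s, q) = -72*q
-30318/(74*15) + m(A(-12), 24)/J(-37, 0) = -30318/(74*15) + (-72*24)/(-47 + 0) = -30318/1110 - 1728/(-47) = -30318*1/1110 - 1728*(-1/47) = -5053/185 + 1728/47 = 82189/8695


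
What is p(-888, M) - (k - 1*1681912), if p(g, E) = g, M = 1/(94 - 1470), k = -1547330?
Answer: 3228354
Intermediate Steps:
M = -1/1376 (M = 1/(-1376) = -1/1376 ≈ -0.00072674)
p(-888, M) - (k - 1*1681912) = -888 - (-1547330 - 1*1681912) = -888 - (-1547330 - 1681912) = -888 - 1*(-3229242) = -888 + 3229242 = 3228354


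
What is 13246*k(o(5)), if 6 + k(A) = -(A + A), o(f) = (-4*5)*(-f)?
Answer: -2728676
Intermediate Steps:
o(f) = 20*f (o(f) = -(-20)*f = 20*f)
k(A) = -6 - 2*A (k(A) = -6 - (A + A) = -6 - 2*A)
13246*k(o(5)) = 13246*(-6 - 40*5) = 13246*(-6 - 2*100) = 13246*(-6 - 200) = 13246*(-206) = -2728676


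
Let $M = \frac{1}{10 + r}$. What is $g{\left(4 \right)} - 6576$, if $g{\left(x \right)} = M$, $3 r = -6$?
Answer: $- \frac{52607}{8} \approx -6575.9$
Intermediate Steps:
$r = -2$ ($r = \frac{1}{3} \left(-6\right) = -2$)
$M = \frac{1}{8}$ ($M = \frac{1}{10 - 2} = \frac{1}{8} \approx 0.125$)
$g{\left(x \right)} = \frac{1}{8}$
$g{\left(4 \right)} - 6576 = \frac{1}{8} - 6576 = - \frac{52607}{8}$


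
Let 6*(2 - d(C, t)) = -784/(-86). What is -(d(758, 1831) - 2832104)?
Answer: 365341354/129 ≈ 2.8321e+6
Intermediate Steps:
d(C, t) = 62/129 (d(C, t) = 2 - (-392)/(3*(-86)) = 2 - (-392)*(-1)/(3*86) = 2 - 1/6*392/43 = 2 - 196/129 = 62/129)
-(d(758, 1831) - 2832104) = -(62/129 - 2832104) = -1*(-365341354/129) = 365341354/129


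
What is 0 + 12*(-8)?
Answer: -96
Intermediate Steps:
0 + 12*(-8) = 0 - 96 = -96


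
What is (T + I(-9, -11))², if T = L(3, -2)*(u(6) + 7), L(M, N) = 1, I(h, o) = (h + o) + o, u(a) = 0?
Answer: 576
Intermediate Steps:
I(h, o) = h + 2*o
T = 7 (T = 1*(0 + 7) = 1*7 = 7)
(T + I(-9, -11))² = (7 + (-9 + 2*(-11)))² = (7 + (-9 - 22))² = (7 - 31)² = (-24)² = 576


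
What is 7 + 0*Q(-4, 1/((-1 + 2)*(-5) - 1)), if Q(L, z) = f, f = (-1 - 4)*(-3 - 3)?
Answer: 7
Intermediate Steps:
f = 30 (f = -5*(-6) = 30)
Q(L, z) = 30
7 + 0*Q(-4, 1/((-1 + 2)*(-5) - 1)) = 7 + 0*30 = 7 + 0 = 7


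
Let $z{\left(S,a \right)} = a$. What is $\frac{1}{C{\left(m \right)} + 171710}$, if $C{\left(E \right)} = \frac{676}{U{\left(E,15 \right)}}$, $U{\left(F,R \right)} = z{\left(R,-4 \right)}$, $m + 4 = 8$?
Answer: $\frac{1}{171541} \approx 5.8295 \cdot 10^{-6}$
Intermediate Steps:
$m = 4$ ($m = -4 + 8 = 4$)
$U{\left(F,R \right)} = -4$
$C{\left(E \right)} = -169$ ($C{\left(E \right)} = \frac{676}{-4} = 676 \left(- \frac{1}{4}\right) = -169$)
$\frac{1}{C{\left(m \right)} + 171710} = \frac{1}{-169 + 171710} = \frac{1}{171541}$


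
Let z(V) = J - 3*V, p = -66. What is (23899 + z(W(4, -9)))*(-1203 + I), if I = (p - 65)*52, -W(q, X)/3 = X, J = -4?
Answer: -190869210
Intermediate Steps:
W(q, X) = -3*X
z(V) = -4 - 3*V
I = -6812 (I = (-66 - 65)*52 = -131*52 = -6812)
(23899 + z(W(4, -9)))*(-1203 + I) = (23899 + (-4 - (-9)*(-9)))*(-1203 - 6812) = (23899 + (-4 - 3*27))*(-8015) = (23899 + (-4 - 81))*(-8015) = (23899 - 85)*(-8015) = 23814*(-8015) = -190869210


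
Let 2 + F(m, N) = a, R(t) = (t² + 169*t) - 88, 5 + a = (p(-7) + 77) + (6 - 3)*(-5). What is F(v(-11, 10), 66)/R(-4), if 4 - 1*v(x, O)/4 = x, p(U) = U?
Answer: -12/187 ≈ -0.064171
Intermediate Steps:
v(x, O) = 16 - 4*x
a = 50 (a = -5 + ((-7 + 77) + (6 - 3)*(-5)) = -5 + (70 + 3*(-5)) = -5 + (70 - 15) = -5 + 55 = 50)
R(t) = -88 + t² + 169*t
F(m, N) = 48 (F(m, N) = -2 + 50 = 48)
F(v(-11, 10), 66)/R(-4) = 48/(-88 + (-4)² + 169*(-4)) = 48/(-88 + 16 - 676) = 48/(-748) = 48*(-1/748) = -12/187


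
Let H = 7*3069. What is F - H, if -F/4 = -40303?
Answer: 139729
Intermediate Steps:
F = 161212 (F = -4*(-40303) = 161212)
H = 21483
F - H = 161212 - 1*21483 = 161212 - 21483 = 139729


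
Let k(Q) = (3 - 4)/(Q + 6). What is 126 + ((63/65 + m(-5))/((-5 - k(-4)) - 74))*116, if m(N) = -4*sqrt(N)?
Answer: 1271214/10205 + 928*I*sqrt(5)/157 ≈ 124.57 + 13.217*I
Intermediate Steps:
k(Q) = -1/(6 + Q)
126 + ((63/65 + m(-5))/((-5 - k(-4)) - 74))*116 = 126 + ((63/65 - 4*I*sqrt(5))/((-5 - (-1)/(6 - 4)) - 74))*116 = 126 + ((63*(1/65) - 4*I*sqrt(5))/((-5 - (-1)/2) - 74))*116 = 126 + ((63/65 - 4*I*sqrt(5))/((-5 - (-1)/2) - 74))*116 = 126 + ((63/65 - 4*I*sqrt(5))/((-5 - 1*(-1/2)) - 74))*116 = 126 + ((63/65 - 4*I*sqrt(5))/((-5 + 1/2) - 74))*116 = 126 + ((63/65 - 4*I*sqrt(5))/(-9/2 - 74))*116 = 126 + ((63/65 - 4*I*sqrt(5))/(-157/2))*116 = 126 + ((63/65 - 4*I*sqrt(5))*(-2/157))*116 = 126 + (-126/10205 + 8*I*sqrt(5)/157)*116 = 126 + (-14616/10205 + 928*I*sqrt(5)/157) = 1271214/10205 + 928*I*sqrt(5)/157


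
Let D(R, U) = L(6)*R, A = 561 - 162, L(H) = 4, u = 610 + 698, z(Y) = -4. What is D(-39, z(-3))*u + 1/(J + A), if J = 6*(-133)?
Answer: -81415153/399 ≈ -2.0405e+5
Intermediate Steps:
J = -798
u = 1308
A = 399
D(R, U) = 4*R
D(-39, z(-3))*u + 1/(J + A) = (4*(-39))*1308 + 1/(-798 + 399) = -156*1308 + 1/(-399) = -204048 - 1/399 = -81415153/399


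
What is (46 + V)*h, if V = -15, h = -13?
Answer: -403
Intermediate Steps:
(46 + V)*h = (46 - 15)*(-13) = 31*(-13) = -403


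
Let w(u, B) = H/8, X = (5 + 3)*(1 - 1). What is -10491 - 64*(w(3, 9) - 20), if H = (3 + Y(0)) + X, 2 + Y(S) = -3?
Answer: -9195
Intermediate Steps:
Y(S) = -5 (Y(S) = -2 - 3 = -5)
X = 0 (X = 8*0 = 0)
H = -2 (H = (3 - 5) + 0 = -2 + 0 = -2)
w(u, B) = -¼ (w(u, B) = -2/8 = -2*⅛ = -¼)
-10491 - 64*(w(3, 9) - 20) = -10491 - 64*(-¼ - 20) = -10491 - 64*(-81)/4 = -10491 - 1*(-1296) = -10491 + 1296 = -9195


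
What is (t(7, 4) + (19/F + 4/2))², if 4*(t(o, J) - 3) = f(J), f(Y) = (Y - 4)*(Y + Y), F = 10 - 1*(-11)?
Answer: 15376/441 ≈ 34.866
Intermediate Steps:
F = 21 (F = 10 + 11 = 21)
f(Y) = 2*Y*(-4 + Y) (f(Y) = (-4 + Y)*(2*Y) = 2*Y*(-4 + Y))
t(o, J) = 3 + J*(-4 + J)/2 (t(o, J) = 3 + (2*J*(-4 + J))/4 = 3 + J*(-4 + J)/2)
(t(7, 4) + (19/F + 4/2))² = ((3 + (½)*4*(-4 + 4)) + (19/21 + 4/2))² = ((3 + (½)*4*0) + (19*(1/21) + 4*(½)))² = ((3 + 0) + (19/21 + 2))² = (3 + 61/21)² = (124/21)² = 15376/441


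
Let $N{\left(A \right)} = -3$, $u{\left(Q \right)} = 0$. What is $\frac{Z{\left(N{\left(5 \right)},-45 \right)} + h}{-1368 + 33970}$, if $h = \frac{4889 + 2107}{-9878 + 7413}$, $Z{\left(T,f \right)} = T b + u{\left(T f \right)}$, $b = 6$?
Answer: $- \frac{25683}{40181965} \approx -0.00063917$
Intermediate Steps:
$Z{\left(T,f \right)} = 6 T$ ($Z{\left(T,f \right)} = T 6 + 0 = 6 T + 0 = 6 T$)
$h = - \frac{6996}{2465}$ ($h = \frac{6996}{-2465} = 6996 \left(- \frac{1}{2465}\right) = - \frac{6996}{2465} \approx -2.8381$)
$\frac{Z{\left(N{\left(5 \right)},-45 \right)} + h}{-1368 + 33970} = \frac{6 \left(-3\right) - \frac{6996}{2465}}{-1368 + 33970} = \frac{-18 - \frac{6996}{2465}}{32602} = \left(- \frac{51366}{2465}\right) \frac{1}{32602} = - \frac{25683}{40181965}$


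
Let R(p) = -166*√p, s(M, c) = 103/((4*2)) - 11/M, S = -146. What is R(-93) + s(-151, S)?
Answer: 15641/1208 - 166*I*√93 ≈ 12.948 - 1600.8*I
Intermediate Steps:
s(M, c) = 103/8 - 11/M
R(-93) + s(-151, S) = -166*I*√93 + (103/8 - 11/(-151)) = -166*I*√93 + (103/8 - 11*(-1/151)) = -166*I*√93 + (103/8 + 11/151) = -166*I*√93 + 15641/1208 = 15641/1208 - 166*I*√93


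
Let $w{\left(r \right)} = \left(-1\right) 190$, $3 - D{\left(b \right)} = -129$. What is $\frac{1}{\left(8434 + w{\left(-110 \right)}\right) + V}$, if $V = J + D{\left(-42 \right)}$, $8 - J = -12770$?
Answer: $\frac{1}{21154} \approx 4.7272 \cdot 10^{-5}$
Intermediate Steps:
$D{\left(b \right)} = 132$ ($D{\left(b \right)} = 3 - -129 = 3 + 129 = 132$)
$w{\left(r \right)} = -190$
$J = 12778$ ($J = 8 - -12770 = 8 + 12770 = 12778$)
$V = 12910$ ($V = 12778 + 132 = 12910$)
$\frac{1}{\left(8434 + w{\left(-110 \right)}\right) + V} = \frac{1}{\left(8434 - 190\right) + 12910} = \frac{1}{8244 + 12910} = \frac{1}{21154}$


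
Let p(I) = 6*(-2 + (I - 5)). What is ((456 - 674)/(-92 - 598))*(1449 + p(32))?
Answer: 58097/115 ≈ 505.19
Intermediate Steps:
p(I) = -42 + 6*I (p(I) = 6*(-2 + (-5 + I)) = 6*(-7 + I) = -42 + 6*I)
((456 - 674)/(-92 - 598))*(1449 + p(32)) = ((456 - 674)/(-92 - 598))*(1449 + (-42 + 6*32)) = (-218/(-690))*(1449 + (-42 + 192)) = (-218*(-1/690))*(1449 + 150) = (109/345)*1599 = 58097/115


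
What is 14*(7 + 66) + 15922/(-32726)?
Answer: 16715025/16363 ≈ 1021.5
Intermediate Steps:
14*(7 + 66) + 15922/(-32726) = 14*73 + 15922*(-1/32726) = 1022 - 7961/16363 = 16715025/16363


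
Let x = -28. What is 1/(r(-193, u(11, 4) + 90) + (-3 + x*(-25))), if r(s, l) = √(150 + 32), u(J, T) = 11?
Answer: 697/485627 - √182/485627 ≈ 0.0014075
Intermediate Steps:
r(s, l) = √182
1/(r(-193, u(11, 4) + 90) + (-3 + x*(-25))) = 1/(√182 + (-3 - 28*(-25))) = 1/(√182 + (-3 + 700)) = 1/(√182 + 697) = 1/(697 + √182)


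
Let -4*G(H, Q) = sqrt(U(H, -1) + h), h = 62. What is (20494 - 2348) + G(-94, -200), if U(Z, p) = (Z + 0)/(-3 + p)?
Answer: 18146 - 3*sqrt(38)/8 ≈ 18144.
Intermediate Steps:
U(Z, p) = Z/(-3 + p)
G(H, Q) = -sqrt(62 - H/4)/4 (G(H, Q) = -sqrt(H/(-3 - 1) + 62)/4 = -sqrt(H/(-4) + 62)/4 = -sqrt(H*(-1/4) + 62)/4 = -sqrt(-H/4 + 62)/4 = -sqrt(62 - H/4)/4)
(20494 - 2348) + G(-94, -200) = (20494 - 2348) - sqrt(248 - 1*(-94))/8 = 18146 - sqrt(248 + 94)/8 = 18146 - 3*sqrt(38)/8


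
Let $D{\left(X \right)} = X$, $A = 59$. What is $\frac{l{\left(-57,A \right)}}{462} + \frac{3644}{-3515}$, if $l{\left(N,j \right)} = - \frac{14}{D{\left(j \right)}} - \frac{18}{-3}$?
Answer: $- \frac{49066526}{47905935} \approx -1.0242$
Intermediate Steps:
$l{\left(N,j \right)} = 6 - \frac{14}{j}$ ($l{\left(N,j \right)} = - \frac{14}{j} - \frac{18}{-3} = - \frac{14}{j} - -6 = - \frac{14}{j} + 6 = 6 - \frac{14}{j}$)
$\frac{l{\left(-57,A \right)}}{462} + \frac{3644}{-3515} = \frac{6 - \frac{14}{59}}{462} + \frac{3644}{-3515} = \left(6 - \frac{14}{59}\right) \frac{1}{462} + 3644 \left(- \frac{1}{3515}\right) = \left(6 - \frac{14}{59}\right) \frac{1}{462} - \frac{3644}{3515} = \frac{340}{59} \cdot \frac{1}{462} - \frac{3644}{3515} = \frac{170}{13629} - \frac{3644}{3515} = - \frac{49066526}{47905935}$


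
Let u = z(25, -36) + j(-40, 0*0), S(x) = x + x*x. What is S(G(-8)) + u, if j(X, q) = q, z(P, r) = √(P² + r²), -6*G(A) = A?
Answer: 28/9 + √1921 ≈ 46.940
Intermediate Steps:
G(A) = -A/6
S(x) = x + x²
u = √1921 (u = √(25² + (-36)²) + 0*0 = √(625 + 1296) + 0 = √1921 + 0 = √1921 ≈ 43.829)
S(G(-8)) + u = (-⅙*(-8))*(1 - ⅙*(-8)) + √1921 = 4*(1 + 4/3)/3 + √1921 = (4/3)*(7/3) + √1921 = 28/9 + √1921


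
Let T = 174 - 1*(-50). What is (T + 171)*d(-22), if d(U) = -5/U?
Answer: 1975/22 ≈ 89.773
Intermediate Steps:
T = 224 (T = 174 + 50 = 224)
(T + 171)*d(-22) = (224 + 171)*(-5/(-22)) = 395*(-5*(-1/22)) = 395*(5/22) = 1975/22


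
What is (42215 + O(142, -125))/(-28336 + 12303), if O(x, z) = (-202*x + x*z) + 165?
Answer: 4054/16033 ≈ 0.25285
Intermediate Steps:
O(x, z) = 165 - 202*x + x*z
(42215 + O(142, -125))/(-28336 + 12303) = (42215 + (165 - 202*142 + 142*(-125)))/(-28336 + 12303) = (42215 + (165 - 28684 - 17750))/(-16033) = (42215 - 46269)*(-1/16033) = -4054*(-1/16033) = 4054/16033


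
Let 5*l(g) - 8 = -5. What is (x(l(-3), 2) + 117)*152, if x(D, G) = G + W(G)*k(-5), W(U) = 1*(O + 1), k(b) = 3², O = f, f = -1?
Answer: 18088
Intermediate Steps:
O = -1
k(b) = 9
l(g) = ⅗ (l(g) = 8/5 + (⅕)*(-5) = 8/5 - 1 = ⅗)
W(U) = 0 (W(U) = 1*(-1 + 1) = 1*0 = 0)
x(D, G) = G (x(D, G) = G + 0*9 = G + 0 = G)
(x(l(-3), 2) + 117)*152 = (2 + 117)*152 = 119*152 = 18088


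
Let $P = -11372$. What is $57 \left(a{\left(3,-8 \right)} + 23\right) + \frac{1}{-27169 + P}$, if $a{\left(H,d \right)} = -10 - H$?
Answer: $\frac{21968369}{38541} \approx 570.0$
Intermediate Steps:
$57 \left(a{\left(3,-8 \right)} + 23\right) + \frac{1}{-27169 + P} = 57 \left(\left(-10 - 3\right) + 23\right) + \frac{1}{-27169 - 11372} = 57 \left(\left(-10 - 3\right) + 23\right) + \frac{1}{-38541} = 57 \left(-13 + 23\right) - \frac{1}{38541} = 57 \cdot 10 - \frac{1}{38541} = 570 - \frac{1}{38541} = \frac{21968369}{38541}$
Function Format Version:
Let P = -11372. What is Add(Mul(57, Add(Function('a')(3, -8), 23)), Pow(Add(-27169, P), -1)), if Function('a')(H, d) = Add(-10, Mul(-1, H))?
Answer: Rational(21968369, 38541) ≈ 570.00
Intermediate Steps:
Add(Mul(57, Add(Function('a')(3, -8), 23)), Pow(Add(-27169, P), -1)) = Add(Mul(57, Add(Add(-10, Mul(-1, 3)), 23)), Pow(Add(-27169, -11372), -1)) = Add(Mul(57, Add(Add(-10, -3), 23)), Pow(-38541, -1)) = Add(Mul(57, Add(-13, 23)), Rational(-1, 38541)) = Add(Mul(57, 10), Rational(-1, 38541)) = Add(570, Rational(-1, 38541)) = Rational(21968369, 38541)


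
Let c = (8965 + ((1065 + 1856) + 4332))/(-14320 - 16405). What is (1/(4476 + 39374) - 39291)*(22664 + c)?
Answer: -599861545720299259/673645625 ≈ -8.9047e+8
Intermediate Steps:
c = -16218/30725 (c = (8965 + (2921 + 4332))/(-30725) = (8965 + 7253)*(-1/30725) = 16218*(-1/30725) = -16218/30725 ≈ -0.52784)
(1/(4476 + 39374) - 39291)*(22664 + c) = (1/(4476 + 39374) - 39291)*(22664 - 16218/30725) = (1/43850 - 39291)*(696335182/30725) = -1722910349/43850*696335182/30725 = -599861545720299259/673645625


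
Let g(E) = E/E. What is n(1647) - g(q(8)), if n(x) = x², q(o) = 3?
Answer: 2712608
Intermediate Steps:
g(E) = 1
n(1647) - g(q(8)) = 1647² - 1*1 = 2712609 - 1 = 2712608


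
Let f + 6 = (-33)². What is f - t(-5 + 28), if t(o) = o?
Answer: 1060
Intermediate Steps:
f = 1083 (f = -6 + (-33)² = -6 + 1089 = 1083)
f - t(-5 + 28) = 1083 - (-5 + 28) = 1083 - 1*23 = 1083 - 23 = 1060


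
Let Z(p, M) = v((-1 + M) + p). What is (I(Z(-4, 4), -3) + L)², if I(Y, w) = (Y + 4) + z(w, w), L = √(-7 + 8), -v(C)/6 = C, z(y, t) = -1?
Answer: 100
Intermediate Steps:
v(C) = -6*C
Z(p, M) = 6 - 6*M - 6*p (Z(p, M) = -6*((-1 + M) + p) = -6*(-1 + M + p) = 6 - 6*M - 6*p)
L = 1 (L = √1 = 1)
I(Y, w) = 3 + Y (I(Y, w) = (Y + 4) - 1 = (4 + Y) - 1 = 3 + Y)
(I(Z(-4, 4), -3) + L)² = ((3 + (6 - 6*4 - 6*(-4))) + 1)² = ((3 + (6 - 24 + 24)) + 1)² = ((3 + 6) + 1)² = (9 + 1)² = 10² = 100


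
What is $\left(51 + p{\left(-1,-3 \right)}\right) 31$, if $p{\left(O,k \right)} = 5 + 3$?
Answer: $1829$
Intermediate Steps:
$p{\left(O,k \right)} = 8$
$\left(51 + p{\left(-1,-3 \right)}\right) 31 = \left(51 + 8\right) 31 = 59 \cdot 31 = 1829$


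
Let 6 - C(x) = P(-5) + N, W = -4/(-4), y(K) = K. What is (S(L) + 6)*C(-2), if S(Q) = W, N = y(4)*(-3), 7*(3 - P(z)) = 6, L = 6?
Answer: 111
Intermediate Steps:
P(z) = 15/7 (P(z) = 3 - ⅐*6 = 3 - 6/7 = 15/7)
N = -12 (N = 4*(-3) = -12)
W = 1 (W = -4*(-¼) = 1)
S(Q) = 1
C(x) = 111/7 (C(x) = 6 - (15/7 - 12) = 6 - 1*(-69/7) = 6 + 69/7 = 111/7)
(S(L) + 6)*C(-2) = (1 + 6)*(111/7) = 7*(111/7) = 111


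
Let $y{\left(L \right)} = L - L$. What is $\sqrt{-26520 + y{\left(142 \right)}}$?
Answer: $2 i \sqrt{6630} \approx 162.85 i$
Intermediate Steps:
$y{\left(L \right)} = 0$
$\sqrt{-26520 + y{\left(142 \right)}} = \sqrt{-26520 + 0} = \sqrt{-26520} = 2 i \sqrt{6630}$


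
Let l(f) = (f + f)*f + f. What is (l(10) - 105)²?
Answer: 11025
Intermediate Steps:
l(f) = f + 2*f² (l(f) = (2*f)*f + f = 2*f² + f = f + 2*f²)
(l(10) - 105)² = (10*(1 + 2*10) - 105)² = (10*(1 + 20) - 105)² = (10*21 - 105)² = (210 - 105)² = 105² = 11025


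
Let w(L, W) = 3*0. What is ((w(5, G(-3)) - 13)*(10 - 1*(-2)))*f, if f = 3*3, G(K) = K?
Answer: -1404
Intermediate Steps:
w(L, W) = 0
f = 9
((w(5, G(-3)) - 13)*(10 - 1*(-2)))*f = ((0 - 13)*(10 - 1*(-2)))*9 = -13*(10 + 2)*9 = -13*12*9 = -156*9 = -1404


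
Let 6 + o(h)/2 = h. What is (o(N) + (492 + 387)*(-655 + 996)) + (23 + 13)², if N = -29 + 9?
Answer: 300983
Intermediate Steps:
N = -20
o(h) = -12 + 2*h
(o(N) + (492 + 387)*(-655 + 996)) + (23 + 13)² = ((-12 + 2*(-20)) + (492 + 387)*(-655 + 996)) + (23 + 13)² = ((-12 - 40) + 879*341) + 36² = (-52 + 299739) + 1296 = 299687 + 1296 = 300983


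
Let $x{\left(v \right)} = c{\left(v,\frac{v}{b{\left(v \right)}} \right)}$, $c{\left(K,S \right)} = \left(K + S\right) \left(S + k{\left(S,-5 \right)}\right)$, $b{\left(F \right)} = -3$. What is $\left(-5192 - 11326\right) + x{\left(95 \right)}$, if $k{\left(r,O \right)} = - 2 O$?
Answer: $- \frac{161012}{9} \approx -17890.0$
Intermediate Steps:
$c{\left(K,S \right)} = \left(10 + S\right) \left(K + S\right)$ ($c{\left(K,S \right)} = \left(K + S\right) \left(S - -10\right) = \left(K + S\right) \left(S + 10\right) = \left(K + S\right) \left(10 + S\right) = \left(10 + S\right) \left(K + S\right)$)
$x{\left(v \right)} = - \frac{2 v^{2}}{9} + \frac{20 v}{3}$ ($x{\left(v \right)} = \left(\frac{v}{-3}\right)^{2} + 10 v + 10 \frac{v}{-3} + v \frac{v}{-3} = \left(v \left(- \frac{1}{3}\right)\right)^{2} + 10 v + 10 v \left(- \frac{1}{3}\right) + v v \left(- \frac{1}{3}\right) = \left(- \frac{v}{3}\right)^{2} + 10 v + 10 \left(- \frac{v}{3}\right) + v \left(- \frac{v}{3}\right) = \frac{v^{2}}{9} + 10 v - \frac{10 v}{3} - \frac{v^{2}}{3} = - \frac{2 v^{2}}{9} + \frac{20 v}{3}$)
$\left(-5192 - 11326\right) + x{\left(95 \right)} = \left(-5192 - 11326\right) + \frac{2}{9} \cdot 95 \left(30 - 95\right) = -16518 + \frac{2}{9} \cdot 95 \left(30 - 95\right) = -16518 + \frac{2}{9} \cdot 95 \left(-65\right) = -16518 - \frac{12350}{9} = - \frac{161012}{9}$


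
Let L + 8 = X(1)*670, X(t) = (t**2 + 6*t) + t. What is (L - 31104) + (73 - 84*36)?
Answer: -28703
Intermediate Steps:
X(t) = t**2 + 7*t
L = 5352 (L = -8 + (1*(7 + 1))*670 = -8 + (1*8)*670 = -8 + 8*670 = -8 + 5360 = 5352)
(L - 31104) + (73 - 84*36) = (5352 - 31104) + (73 - 84*36) = -25752 + (73 - 3024) = -25752 - 2951 = -28703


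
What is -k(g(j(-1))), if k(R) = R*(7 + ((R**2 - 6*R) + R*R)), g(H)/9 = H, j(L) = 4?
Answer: -85788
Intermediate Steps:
g(H) = 9*H
k(R) = R*(7 - 6*R + 2*R**2) (k(R) = R*(7 + ((R**2 - 6*R) + R**2)) = R*(7 + (-6*R + 2*R**2)) = R*(7 - 6*R + 2*R**2))
-k(g(j(-1))) = -9*4*(7 - 54*4 + 2*(9*4)**2) = -36*(7 - 6*36 + 2*36**2) = -36*(7 - 216 + 2*1296) = -36*(7 - 216 + 2592) = -36*2383 = -1*85788 = -85788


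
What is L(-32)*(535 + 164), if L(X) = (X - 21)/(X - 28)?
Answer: 12349/20 ≈ 617.45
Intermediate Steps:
L(X) = (-21 + X)/(-28 + X)
L(-32)*(535 + 164) = ((-21 - 32)/(-28 - 32))*(535 + 164) = (-53/(-60))*699 = -1/60*(-53)*699 = (53/60)*699 = 12349/20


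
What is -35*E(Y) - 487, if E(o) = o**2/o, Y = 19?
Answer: -1152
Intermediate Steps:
E(o) = o
-35*E(Y) - 487 = -35*19 - 487 = -665 - 487 = -1152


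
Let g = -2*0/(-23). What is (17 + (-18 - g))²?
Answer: 1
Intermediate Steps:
g = 0 (g = 0*(-1/23) = 0)
(17 + (-18 - g))² = (17 + (-18 - 1*0))² = (17 + (-18 + 0))² = (17 - 18)² = (-1)² = 1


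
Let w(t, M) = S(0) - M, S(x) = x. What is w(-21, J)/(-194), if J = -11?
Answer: -11/194 ≈ -0.056701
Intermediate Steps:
w(t, M) = -M (w(t, M) = 0 - M = -M)
w(-21, J)/(-194) = -1*(-11)/(-194) = 11*(-1/194) = -11/194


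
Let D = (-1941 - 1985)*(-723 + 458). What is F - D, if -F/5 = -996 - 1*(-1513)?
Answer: -1042975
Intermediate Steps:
D = 1040390 (D = -3926*(-265) = 1040390)
F = -2585 (F = -5*(-996 - 1*(-1513)) = -5*(-996 + 1513) = -5*517 = -2585)
F - D = -2585 - 1*1040390 = -2585 - 1040390 = -1042975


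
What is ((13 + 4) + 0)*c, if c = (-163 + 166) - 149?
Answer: -2482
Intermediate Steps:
c = -146 (c = 3 - 149 = -146)
((13 + 4) + 0)*c = ((13 + 4) + 0)*(-146) = (17 + 0)*(-146) = 17*(-146) = -2482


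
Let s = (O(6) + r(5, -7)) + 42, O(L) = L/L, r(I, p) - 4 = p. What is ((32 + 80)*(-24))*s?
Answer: -107520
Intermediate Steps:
r(I, p) = 4 + p
O(L) = 1
s = 40 (s = (1 + (4 - 7)) + 42 = (1 - 3) + 42 = -2 + 42 = 40)
((32 + 80)*(-24))*s = ((32 + 80)*(-24))*40 = (112*(-24))*40 = -2688*40 = -107520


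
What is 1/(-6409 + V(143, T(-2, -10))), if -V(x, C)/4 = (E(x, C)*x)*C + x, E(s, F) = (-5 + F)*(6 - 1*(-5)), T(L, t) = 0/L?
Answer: -1/6981 ≈ -0.00014325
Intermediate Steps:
T(L, t) = 0
E(s, F) = -55 + 11*F (E(s, F) = (-5 + F)*(6 + 5) = (-5 + F)*11 = -55 + 11*F)
V(x, C) = -4*x - 4*C*x*(-55 + 11*C) (V(x, C) = -4*(((-55 + 11*C)*x)*C + x) = -4*((x*(-55 + 11*C))*C + x) = -4*(C*x*(-55 + 11*C) + x) = -4*(x + C*x*(-55 + 11*C)) = -4*x - 4*C*x*(-55 + 11*C))
1/(-6409 + V(143, T(-2, -10))) = 1/(-6409 - 4*143*(1 + 11*0*(-5 + 0))) = 1/(-6409 - 4*143*(1 + 11*0*(-5))) = 1/(-6409 - 4*143*(1 + 0)) = 1/(-6409 - 4*143*1) = 1/(-6409 - 572) = 1/(-6981) = -1/6981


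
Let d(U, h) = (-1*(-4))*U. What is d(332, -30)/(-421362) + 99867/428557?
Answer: 20755517579/90288817317 ≈ 0.22988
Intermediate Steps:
d(U, h) = 4*U
d(332, -30)/(-421362) + 99867/428557 = (4*332)/(-421362) + 99867/428557 = 1328*(-1/421362) + 99867*(1/428557) = -664/210681 + 99867/428557 = 20755517579/90288817317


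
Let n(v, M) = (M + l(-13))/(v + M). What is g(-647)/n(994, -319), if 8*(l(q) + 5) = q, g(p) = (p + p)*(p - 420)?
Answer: -1491153840/521 ≈ -2.8621e+6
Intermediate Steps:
g(p) = 2*p*(-420 + p) (g(p) = (2*p)*(-420 + p) = 2*p*(-420 + p))
l(q) = -5 + q/8
n(v, M) = (-53/8 + M)/(M + v) (n(v, M) = (M + (-5 + (⅛)*(-13)))/(v + M) = (M + (-5 - 13/8))/(M + v) = (M - 53/8)/(M + v) = (-53/8 + M)/(M + v))
g(-647)/n(994, -319) = (2*(-647)*(-420 - 647))/(((-53/8 - 319)/(-319 + 994))) = (2*(-647)*(-1067))/((-2605/8/675)) = 1380698/(((1/675)*(-2605/8))) = 1380698/(-521/1080) = 1380698*(-1080/521) = -1491153840/521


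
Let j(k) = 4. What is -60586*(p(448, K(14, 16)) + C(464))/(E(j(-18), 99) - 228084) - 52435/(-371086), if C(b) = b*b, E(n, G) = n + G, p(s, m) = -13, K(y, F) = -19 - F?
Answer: 4840137059763803/84600557366 ≈ 57212.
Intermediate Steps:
E(n, G) = G + n
C(b) = b²
-60586*(p(448, K(14, 16)) + C(464))/(E(j(-18), 99) - 228084) - 52435/(-371086) = -60586*(-13 + 464²)/((99 + 4) - 228084) - 52435/(-371086) = -60586*(-13 + 215296)/(103 - 228084) - 52435*(-1/371086) = -60586/((-227981/215283)) + 52435/371086 = -60586/((-227981*1/215283)) + 52435/371086 = -60586/(-227981/215283) + 52435/371086 = -60586*(-215283/227981) + 52435/371086 = 13043135838/227981 + 52435/371086 = 4840137059763803/84600557366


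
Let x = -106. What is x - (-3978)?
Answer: 3872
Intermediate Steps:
x - (-3978) = -106 - (-3978) = -106 - 117*(-34) = -106 + 3978 = 3872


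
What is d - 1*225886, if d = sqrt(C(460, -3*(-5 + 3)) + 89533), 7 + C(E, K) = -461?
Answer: -225886 + sqrt(89065) ≈ -2.2559e+5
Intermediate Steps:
C(E, K) = -468 (C(E, K) = -7 - 461 = -468)
d = sqrt(89065) (d = sqrt(-468 + 89533) = sqrt(89065) ≈ 298.44)
d - 1*225886 = sqrt(89065) - 1*225886 = sqrt(89065) - 225886 = -225886 + sqrt(89065)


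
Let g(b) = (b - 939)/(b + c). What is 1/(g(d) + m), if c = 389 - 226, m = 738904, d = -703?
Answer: 270/199504901 ≈ 1.3533e-6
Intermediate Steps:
c = 163
g(b) = (-939 + b)/(163 + b) (g(b) = (b - 939)/(b + 163) = (-939 + b)/(163 + b))
1/(g(d) + m) = 1/((-939 - 703)/(163 - 703) + 738904) = 1/(-1642/(-540) + 738904) = 1/(-1/540*(-1642) + 738904) = 1/(821/270 + 738904) = 1/(199504901/270) = 270/199504901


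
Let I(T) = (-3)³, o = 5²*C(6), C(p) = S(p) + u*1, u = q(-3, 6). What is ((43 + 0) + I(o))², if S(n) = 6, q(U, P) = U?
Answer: 256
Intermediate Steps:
u = -3
C(p) = 3 (C(p) = 6 - 3*1 = 6 - 3 = 3)
o = 75 (o = 5²*3 = 25*3 = 75)
I(T) = -27
((43 + 0) + I(o))² = ((43 + 0) - 27)² = (43 - 27)² = 16² = 256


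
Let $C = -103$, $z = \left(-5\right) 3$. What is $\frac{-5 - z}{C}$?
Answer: $- \frac{10}{103} \approx -0.097087$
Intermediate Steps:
$z = -15$
$\frac{-5 - z}{C} = \frac{-5 - -15}{-103} = \left(-5 + 15\right) \left(- \frac{1}{103}\right) = 10 \left(- \frac{1}{103}\right) = - \frac{10}{103}$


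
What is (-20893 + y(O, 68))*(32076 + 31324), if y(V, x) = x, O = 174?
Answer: -1320305000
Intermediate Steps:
(-20893 + y(O, 68))*(32076 + 31324) = (-20893 + 68)*(32076 + 31324) = -20825*63400 = -1320305000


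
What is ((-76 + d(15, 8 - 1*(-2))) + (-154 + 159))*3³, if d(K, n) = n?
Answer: -1647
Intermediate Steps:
((-76 + d(15, 8 - 1*(-2))) + (-154 + 159))*3³ = ((-76 + (8 - 1*(-2))) + (-154 + 159))*3³ = ((-76 + (8 + 2)) + 5)*27 = ((-76 + 10) + 5)*27 = (-66 + 5)*27 = -61*27 = -1647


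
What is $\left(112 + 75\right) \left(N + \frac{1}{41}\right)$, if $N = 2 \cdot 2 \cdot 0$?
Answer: $\frac{187}{41} \approx 4.561$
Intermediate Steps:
$N = 0$ ($N = 4 \cdot 0 = 0$)
$\left(112 + 75\right) \left(N + \frac{1}{41}\right) = \left(112 + 75\right) \left(0 + \frac{1}{41}\right) = 187 \left(0 + \frac{1}{41}\right) = 187 \cdot \frac{1}{41} = \frac{187}{41}$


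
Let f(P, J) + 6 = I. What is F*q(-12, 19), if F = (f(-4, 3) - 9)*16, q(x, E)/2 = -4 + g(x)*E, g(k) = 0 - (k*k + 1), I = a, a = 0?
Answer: 1324320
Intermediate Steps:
I = 0
g(k) = -1 - k² (g(k) = 0 - (k² + 1) = 0 - (1 + k²) = 0 + (-1 - k²) = -1 - k²)
f(P, J) = -6 (f(P, J) = -6 + 0 = -6)
q(x, E) = -8 + 2*E*(-1 - x²) (q(x, E) = 2*(-4 + (-1 - x²)*E) = 2*(-4 + E*(-1 - x²)) = -8 + 2*E*(-1 - x²))
F = -240 (F = (-6 - 9)*16 = -15*16 = -240)
F*q(-12, 19) = -240*(-8 - 2*19*(1 + (-12)²)) = -240*(-8 - 2*19*(1 + 144)) = -240*(-8 - 2*19*145) = -240*(-8 - 5510) = -240*(-5518) = 1324320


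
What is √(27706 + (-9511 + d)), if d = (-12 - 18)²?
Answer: √19095 ≈ 138.18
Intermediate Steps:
d = 900 (d = (-30)² = 900)
√(27706 + (-9511 + d)) = √(27706 + (-9511 + 900)) = √(27706 - 8611) = √19095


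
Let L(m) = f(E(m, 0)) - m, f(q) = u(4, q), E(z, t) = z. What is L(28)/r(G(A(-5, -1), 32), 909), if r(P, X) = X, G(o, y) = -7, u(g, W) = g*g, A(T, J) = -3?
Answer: -4/303 ≈ -0.013201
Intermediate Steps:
u(g, W) = g**2
f(q) = 16 (f(q) = 4**2 = 16)
L(m) = 16 - m
L(28)/r(G(A(-5, -1), 32), 909) = (16 - 1*28)/909 = (16 - 28)*(1/909) = -12*1/909 = -4/303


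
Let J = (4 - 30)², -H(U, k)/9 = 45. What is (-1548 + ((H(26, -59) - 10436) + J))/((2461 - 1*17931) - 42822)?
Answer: 901/4484 ≈ 0.20094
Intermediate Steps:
H(U, k) = -405 (H(U, k) = -9*45 = -405)
J = 676 (J = (-26)² = 676)
(-1548 + ((H(26, -59) - 10436) + J))/((2461 - 1*17931) - 42822) = (-1548 + ((-405 - 10436) + 676))/((2461 - 1*17931) - 42822) = (-1548 + (-10841 + 676))/((2461 - 17931) - 42822) = (-1548 - 10165)/(-15470 - 42822) = -11713/(-58292) = -11713*(-1/58292) = 901/4484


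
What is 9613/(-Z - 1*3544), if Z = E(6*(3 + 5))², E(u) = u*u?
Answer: -9613/5311960 ≈ -0.0018097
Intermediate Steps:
E(u) = u²
Z = 5308416 (Z = ((6*(3 + 5))²)² = ((6*8)²)² = (48²)² = 2304² = 5308416)
9613/(-Z - 1*3544) = 9613/(-1*5308416 - 1*3544) = 9613/(-5308416 - 3544) = 9613/(-5311960) = 9613*(-1/5311960) = -9613/5311960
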